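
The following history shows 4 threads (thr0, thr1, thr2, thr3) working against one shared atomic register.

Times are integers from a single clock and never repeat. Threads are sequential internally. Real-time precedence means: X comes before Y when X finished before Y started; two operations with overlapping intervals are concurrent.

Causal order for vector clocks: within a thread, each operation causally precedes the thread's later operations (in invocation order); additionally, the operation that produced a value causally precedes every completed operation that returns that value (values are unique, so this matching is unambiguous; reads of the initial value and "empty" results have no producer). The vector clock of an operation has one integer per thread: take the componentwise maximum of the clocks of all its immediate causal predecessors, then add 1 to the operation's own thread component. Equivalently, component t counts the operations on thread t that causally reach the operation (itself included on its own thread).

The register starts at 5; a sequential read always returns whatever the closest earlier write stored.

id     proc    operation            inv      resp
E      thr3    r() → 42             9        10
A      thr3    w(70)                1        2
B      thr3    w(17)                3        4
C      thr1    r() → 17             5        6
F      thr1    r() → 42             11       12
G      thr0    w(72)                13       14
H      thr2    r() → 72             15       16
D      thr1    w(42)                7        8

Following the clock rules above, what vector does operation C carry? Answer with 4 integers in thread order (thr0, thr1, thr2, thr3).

(0, 1, 0, 2)

A, invoked 1, has no incoming edges; only thr3's bump applies → (0, 0, 0, 1)
G, invoked 13, has no incoming edges; only thr0's bump applies → (1, 0, 0, 0)
invoked at 3, B merges VC(A)=(0, 0, 0, 1) and bumps thr3's slot → (0, 0, 0, 2)
invoked at 15, H merges VC(G)=(1, 0, 0, 0) and bumps thr2's slot → (1, 0, 1, 0)
invoked at 5, C merges VC(B)=(0, 0, 0, 2) and bumps thr1's slot → (0, 1, 0, 2)
invoked at 7, D merges VC(C)=(0, 1, 0, 2) and bumps thr1's slot → (0, 2, 0, 2)
invoked at 9, E merges VC(B)=(0, 0, 0, 2), VC(D)=(0, 2, 0, 2) and bumps thr3's slot → (0, 2, 0, 3)
invoked at 11, F merges VC(D)=(0, 2, 0, 2) and bumps thr1's slot → (0, 3, 0, 2)
target: VC(C) = (0, 1, 0, 2)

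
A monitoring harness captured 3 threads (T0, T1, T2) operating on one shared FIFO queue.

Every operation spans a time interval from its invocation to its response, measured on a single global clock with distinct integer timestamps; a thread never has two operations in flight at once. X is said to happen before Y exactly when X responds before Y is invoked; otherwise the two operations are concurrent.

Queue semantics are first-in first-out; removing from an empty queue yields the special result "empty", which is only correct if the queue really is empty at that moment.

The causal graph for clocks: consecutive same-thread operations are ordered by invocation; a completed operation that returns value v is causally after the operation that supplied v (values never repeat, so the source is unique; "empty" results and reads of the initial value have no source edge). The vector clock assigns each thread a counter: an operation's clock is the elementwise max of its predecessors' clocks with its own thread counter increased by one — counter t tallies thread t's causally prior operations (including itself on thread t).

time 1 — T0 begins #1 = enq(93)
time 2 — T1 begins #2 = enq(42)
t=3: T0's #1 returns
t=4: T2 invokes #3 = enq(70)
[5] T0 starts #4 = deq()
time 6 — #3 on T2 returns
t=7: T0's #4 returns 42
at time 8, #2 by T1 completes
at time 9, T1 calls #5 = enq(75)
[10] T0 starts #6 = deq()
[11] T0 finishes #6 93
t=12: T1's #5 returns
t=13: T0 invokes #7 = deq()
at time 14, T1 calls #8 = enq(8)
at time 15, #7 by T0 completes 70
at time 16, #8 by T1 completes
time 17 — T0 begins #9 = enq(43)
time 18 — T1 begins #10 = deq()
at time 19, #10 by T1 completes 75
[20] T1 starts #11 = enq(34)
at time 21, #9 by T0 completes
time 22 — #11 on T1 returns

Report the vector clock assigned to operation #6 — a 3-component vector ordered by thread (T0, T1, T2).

invoked at 4, #3 has no predecessors; its own T2 bump gives (0, 0, 1)
invoked at 2, #2 has no predecessors; its own T1 bump gives (0, 1, 0)
invoked at 1, #1 has no predecessors; its own T0 bump gives (1, 0, 0)
VC(#5, invoked at 9): max of VC(#2)=(0, 1, 0), then +1 on thread T1 → (0, 2, 0)
VC(#8, invoked at 14): max of VC(#5)=(0, 2, 0), then +1 on thread T1 → (0, 3, 0)
VC(#4, invoked at 5): max of VC(#1)=(1, 0, 0), VC(#2)=(0, 1, 0), then +1 on thread T0 → (2, 1, 0)
VC(#10, invoked at 18): max of VC(#5)=(0, 2, 0), VC(#8)=(0, 3, 0), then +1 on thread T1 → (0, 4, 0)
VC(#6, invoked at 10): max of VC(#1)=(1, 0, 0), VC(#4)=(2, 1, 0), then +1 on thread T0 → (3, 1, 0)
VC(#11, invoked at 20): max of VC(#10)=(0, 4, 0), then +1 on thread T1 → (0, 5, 0)
VC(#7, invoked at 13): max of VC(#3)=(0, 0, 1), VC(#6)=(3, 1, 0), then +1 on thread T0 → (4, 1, 1)
VC(#9, invoked at 17): max of VC(#7)=(4, 1, 1), then +1 on thread T0 → (5, 1, 1)
target: VC(#6) = (3, 1, 0)

(3, 1, 0)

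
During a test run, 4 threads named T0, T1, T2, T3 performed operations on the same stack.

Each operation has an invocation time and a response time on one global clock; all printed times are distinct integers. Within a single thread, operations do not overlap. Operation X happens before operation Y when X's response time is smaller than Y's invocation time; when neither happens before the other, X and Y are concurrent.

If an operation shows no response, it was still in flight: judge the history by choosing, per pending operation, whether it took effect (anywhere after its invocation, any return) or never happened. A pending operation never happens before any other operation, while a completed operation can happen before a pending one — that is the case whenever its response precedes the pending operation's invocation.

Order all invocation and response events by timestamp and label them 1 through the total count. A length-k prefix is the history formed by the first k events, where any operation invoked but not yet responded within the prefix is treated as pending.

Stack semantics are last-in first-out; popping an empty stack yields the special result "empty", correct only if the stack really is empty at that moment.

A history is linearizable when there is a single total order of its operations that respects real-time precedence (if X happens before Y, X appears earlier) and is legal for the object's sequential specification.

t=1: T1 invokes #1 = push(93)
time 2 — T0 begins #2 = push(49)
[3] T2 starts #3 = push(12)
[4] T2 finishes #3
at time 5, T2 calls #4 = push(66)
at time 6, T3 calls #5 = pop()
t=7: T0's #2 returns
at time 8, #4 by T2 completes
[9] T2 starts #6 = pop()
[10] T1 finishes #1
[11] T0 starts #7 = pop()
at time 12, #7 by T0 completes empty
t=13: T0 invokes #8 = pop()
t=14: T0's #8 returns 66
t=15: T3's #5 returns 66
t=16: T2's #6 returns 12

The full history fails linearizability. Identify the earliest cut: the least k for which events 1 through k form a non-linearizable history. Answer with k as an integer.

events 1..11 are still linearizable — one witness is #1, #2, #3, #4:
1. #1 push(93), leaving stack <93>
2. #2 push(49), leaving stack <93,49>
3. #3 push(12), leaving stack <93,49,12>
4. #4 push(66), leaving stack <93,49,12,66>
include event 12 — #7 responding at 12 — and every candidate order breaks
every completion of the 2 pending operations (#5, #6) was checked; none linearizes
sample order #1, #2, #3, #4, #7 (pending dropped) stalls at step 5 — #7 pop() → empty has no legal effect
sample order #1, #3, #2, #4, #7 (pending dropped) stalls at step 5 — #7 pop() → empty has no legal effect

12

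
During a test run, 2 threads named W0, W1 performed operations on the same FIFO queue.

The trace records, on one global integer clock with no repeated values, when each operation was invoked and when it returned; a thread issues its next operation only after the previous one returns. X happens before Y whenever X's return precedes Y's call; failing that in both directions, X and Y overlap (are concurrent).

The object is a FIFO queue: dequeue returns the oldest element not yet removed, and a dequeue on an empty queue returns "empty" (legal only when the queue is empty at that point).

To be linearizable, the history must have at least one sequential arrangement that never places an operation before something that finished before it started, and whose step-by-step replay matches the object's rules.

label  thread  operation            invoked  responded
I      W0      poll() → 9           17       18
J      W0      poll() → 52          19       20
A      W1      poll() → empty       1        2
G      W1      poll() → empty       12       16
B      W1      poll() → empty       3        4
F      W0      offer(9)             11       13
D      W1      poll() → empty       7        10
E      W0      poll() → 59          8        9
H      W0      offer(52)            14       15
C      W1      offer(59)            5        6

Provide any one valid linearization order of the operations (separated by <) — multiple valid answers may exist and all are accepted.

A < B < C < E < D < G < F < H < I < J

after step 1 (A poll() → empty): queue <>
after step 2 (B poll() → empty): queue <>
after step 3 (C offer(59)): queue <59>
after step 4 (E poll() → 59): queue <>
after step 5 (D poll() → empty): queue <>
after step 6 (G poll() → empty): queue <>
after step 7 (F offer(9)): queue <9>
after step 8 (H offer(52)): queue <9,52>
after step 9 (I poll() → 9): queue <52>
after step 10 (J poll() → 52): queue <>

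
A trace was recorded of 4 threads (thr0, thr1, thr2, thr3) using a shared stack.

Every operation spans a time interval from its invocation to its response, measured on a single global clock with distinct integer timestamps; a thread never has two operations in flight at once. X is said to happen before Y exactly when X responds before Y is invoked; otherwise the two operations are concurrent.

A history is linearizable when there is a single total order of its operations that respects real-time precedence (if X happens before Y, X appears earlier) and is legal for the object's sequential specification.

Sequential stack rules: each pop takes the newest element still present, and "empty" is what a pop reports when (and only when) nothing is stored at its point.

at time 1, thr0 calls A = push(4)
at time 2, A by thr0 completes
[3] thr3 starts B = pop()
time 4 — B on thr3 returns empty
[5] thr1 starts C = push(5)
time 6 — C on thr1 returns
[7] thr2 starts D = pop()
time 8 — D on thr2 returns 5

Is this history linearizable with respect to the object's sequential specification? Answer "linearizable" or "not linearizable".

through event 3 a valid linearization exists; event 4 (B responding at time 4) ends that
the completed operations (2 total) allow one real-time order; the stack replay rejects it
take A, B: step 2 already fails, because B pop() → empty cannot occur there

not linearizable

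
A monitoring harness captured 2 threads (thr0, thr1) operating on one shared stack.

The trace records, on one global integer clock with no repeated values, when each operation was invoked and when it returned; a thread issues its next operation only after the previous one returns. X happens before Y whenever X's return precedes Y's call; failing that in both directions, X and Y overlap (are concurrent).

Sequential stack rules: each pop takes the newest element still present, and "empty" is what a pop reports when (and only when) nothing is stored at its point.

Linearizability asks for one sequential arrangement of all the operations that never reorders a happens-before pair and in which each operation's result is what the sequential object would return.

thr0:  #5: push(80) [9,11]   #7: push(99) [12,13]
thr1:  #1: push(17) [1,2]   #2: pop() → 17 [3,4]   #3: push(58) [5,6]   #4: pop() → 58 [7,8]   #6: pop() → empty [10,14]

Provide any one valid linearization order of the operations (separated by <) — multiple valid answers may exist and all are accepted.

after step 1 (#1 push(17)): stack <17>
after step 2 (#2 pop() → 17): stack <>
after step 3 (#3 push(58)): stack <58>
after step 4 (#4 pop() → 58): stack <>
after step 5 (#6 pop() → empty): stack <>
after step 6 (#5 push(80)): stack <80>
after step 7 (#7 push(99)): stack <80,99>

#1 < #2 < #3 < #4 < #6 < #5 < #7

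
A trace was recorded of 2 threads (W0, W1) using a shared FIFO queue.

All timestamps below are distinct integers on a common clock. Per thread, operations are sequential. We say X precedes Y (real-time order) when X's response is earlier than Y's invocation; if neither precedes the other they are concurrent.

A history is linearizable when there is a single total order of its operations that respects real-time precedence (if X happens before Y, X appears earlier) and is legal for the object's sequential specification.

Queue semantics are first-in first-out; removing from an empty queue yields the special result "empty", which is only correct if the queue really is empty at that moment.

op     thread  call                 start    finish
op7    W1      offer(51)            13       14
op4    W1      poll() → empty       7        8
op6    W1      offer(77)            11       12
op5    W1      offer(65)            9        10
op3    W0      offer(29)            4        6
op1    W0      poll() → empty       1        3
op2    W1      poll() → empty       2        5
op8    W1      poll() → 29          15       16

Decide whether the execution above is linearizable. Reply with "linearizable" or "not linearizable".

not linearizable

cut after 7 events: linearizable; cut after 8 events (op4 responds, time 8): not linearizable
real-time-consistent orders of the 4 completed operations: 3 — all fail the FIFO queue replay
sample order op1, op2, op3, op4 stalls at step 4 — op4 poll() → empty has no legal effect
sample order op1, op3, op2, op4 stalls at step 3 — op2 poll() → empty has no legal effect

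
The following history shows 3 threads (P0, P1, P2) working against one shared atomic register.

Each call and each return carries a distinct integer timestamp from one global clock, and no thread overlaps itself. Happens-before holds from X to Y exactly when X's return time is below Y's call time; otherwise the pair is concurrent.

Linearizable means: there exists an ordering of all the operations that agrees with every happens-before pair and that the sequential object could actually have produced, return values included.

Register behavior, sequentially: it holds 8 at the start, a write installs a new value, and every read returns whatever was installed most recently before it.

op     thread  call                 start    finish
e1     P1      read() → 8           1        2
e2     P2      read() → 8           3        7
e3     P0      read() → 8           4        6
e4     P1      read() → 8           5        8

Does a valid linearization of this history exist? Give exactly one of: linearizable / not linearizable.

linearizable

witness order: e1, e2, e3, e4
after step 1 (e1 read() → 8): value 8
after step 2 (e2 read() → 8): value 8
after step 3 (e3 read() → 8): value 8
after step 4 (e4 read() → 8): value 8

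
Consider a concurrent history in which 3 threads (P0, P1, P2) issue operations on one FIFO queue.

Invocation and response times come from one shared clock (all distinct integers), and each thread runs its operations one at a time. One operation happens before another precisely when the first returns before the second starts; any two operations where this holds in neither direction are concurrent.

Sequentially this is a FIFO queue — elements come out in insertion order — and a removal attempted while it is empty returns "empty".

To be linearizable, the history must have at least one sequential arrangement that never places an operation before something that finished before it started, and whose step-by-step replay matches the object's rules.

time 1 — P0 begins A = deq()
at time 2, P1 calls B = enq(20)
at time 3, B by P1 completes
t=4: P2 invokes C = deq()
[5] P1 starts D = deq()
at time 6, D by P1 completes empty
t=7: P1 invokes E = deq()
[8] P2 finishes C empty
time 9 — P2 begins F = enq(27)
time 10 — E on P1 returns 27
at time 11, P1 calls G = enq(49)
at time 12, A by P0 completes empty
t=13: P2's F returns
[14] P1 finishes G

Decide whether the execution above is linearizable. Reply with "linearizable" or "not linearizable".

already the first 12 events (up to A's response at time 12) admit no linearization; the first 11 still do
5 completed operations, 15 real-time-consistent orders — every FIFO queue replay fails
no escape via the 2 pending operations (F, G): every completion choice fails
e.g. A, B, C, D, E (pending dropped): illegal at step 3, since C deq() → empty cannot apply there
e.g. A, B, D, C, E (pending dropped): illegal at step 3, since D deq() → empty cannot apply there

not linearizable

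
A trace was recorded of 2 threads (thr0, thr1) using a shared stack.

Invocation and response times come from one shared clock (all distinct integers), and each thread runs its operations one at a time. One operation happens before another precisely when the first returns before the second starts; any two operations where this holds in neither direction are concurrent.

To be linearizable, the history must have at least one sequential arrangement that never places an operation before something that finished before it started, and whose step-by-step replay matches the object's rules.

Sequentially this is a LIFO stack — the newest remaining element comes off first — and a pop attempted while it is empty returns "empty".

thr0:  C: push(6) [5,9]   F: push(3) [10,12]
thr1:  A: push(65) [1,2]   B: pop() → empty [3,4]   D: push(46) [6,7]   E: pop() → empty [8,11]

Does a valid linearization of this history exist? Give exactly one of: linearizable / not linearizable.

not linearizable

prefix check: 1..3 passes, 1..4 fails once B's time-4 response joins
one real-time candidate order over the 2 completed operations — the stack replay rejects it
e.g. A, B: illegal at step 2, since B pop() → empty cannot apply there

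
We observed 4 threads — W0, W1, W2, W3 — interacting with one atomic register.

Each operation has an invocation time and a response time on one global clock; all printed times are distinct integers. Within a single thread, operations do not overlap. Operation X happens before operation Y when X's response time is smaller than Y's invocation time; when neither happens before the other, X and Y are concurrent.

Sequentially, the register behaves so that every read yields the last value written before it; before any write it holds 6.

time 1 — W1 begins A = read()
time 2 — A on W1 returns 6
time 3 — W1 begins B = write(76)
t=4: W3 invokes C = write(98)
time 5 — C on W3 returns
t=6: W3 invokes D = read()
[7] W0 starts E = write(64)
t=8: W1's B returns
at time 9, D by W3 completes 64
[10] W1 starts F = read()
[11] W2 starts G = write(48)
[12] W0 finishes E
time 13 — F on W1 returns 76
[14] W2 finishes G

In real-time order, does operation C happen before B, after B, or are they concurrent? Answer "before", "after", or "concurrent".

C spans [4,5], B spans [3,8]
the intervals overlap in both directions

concurrent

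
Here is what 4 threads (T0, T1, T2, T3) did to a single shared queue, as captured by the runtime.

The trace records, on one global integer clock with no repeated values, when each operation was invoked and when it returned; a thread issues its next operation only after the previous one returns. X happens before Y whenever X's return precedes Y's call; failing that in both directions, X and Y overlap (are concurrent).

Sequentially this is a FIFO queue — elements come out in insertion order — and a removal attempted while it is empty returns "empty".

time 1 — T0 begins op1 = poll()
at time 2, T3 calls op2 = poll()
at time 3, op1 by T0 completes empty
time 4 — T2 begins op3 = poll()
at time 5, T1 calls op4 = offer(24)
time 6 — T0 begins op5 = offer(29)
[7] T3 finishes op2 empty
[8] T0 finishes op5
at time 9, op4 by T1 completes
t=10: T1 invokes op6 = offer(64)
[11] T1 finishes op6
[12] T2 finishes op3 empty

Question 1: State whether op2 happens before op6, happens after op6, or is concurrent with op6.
op2 spans [2,7], op6 spans [10,11]
resp(op2)=7 < inv(op6)=10

before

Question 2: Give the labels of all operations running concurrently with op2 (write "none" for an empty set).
op2 spans [2,7]: anything still running between times 2 and 7 counts as concurrent
op1 [1,3]: concurrent
op3 [4,12]: concurrent
op4 [5,9]: concurrent
op5 [6,8]: concurrent
op6 [10,11]: after

op1, op3, op4, op5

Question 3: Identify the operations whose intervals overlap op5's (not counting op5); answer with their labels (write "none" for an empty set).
overlap test against op5 [6,8]: concurrent iff the interval meets 6..8
op1 [1,3]: before
op2 [2,7]: concurrent
op3 [4,12]: concurrent
op4 [5,9]: concurrent
op6 [10,11]: after

op2, op3, op4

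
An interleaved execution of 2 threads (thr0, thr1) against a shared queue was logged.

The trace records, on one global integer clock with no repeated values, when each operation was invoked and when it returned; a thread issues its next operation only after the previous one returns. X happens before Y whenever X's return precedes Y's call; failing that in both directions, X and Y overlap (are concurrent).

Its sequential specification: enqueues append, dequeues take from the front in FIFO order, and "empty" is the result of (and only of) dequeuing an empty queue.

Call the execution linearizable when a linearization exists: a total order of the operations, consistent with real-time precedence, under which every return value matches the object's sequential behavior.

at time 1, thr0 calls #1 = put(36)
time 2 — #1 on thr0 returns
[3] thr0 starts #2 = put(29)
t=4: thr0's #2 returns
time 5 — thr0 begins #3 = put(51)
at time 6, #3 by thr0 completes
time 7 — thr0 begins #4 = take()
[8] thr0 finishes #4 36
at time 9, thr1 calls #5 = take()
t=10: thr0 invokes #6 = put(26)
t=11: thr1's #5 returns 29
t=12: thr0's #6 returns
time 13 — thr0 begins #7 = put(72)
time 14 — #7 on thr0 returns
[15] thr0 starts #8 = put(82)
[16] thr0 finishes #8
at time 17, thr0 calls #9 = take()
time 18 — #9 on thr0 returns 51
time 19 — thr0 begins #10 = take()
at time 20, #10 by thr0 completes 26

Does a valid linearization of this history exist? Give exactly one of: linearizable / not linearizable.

one valid linearization: #1, #2, #3, #4, #5, #6, #7, #8, #9, #10
1. #1 put(36), leaving queue <36>
2. #2 put(29), leaving queue <36,29>
3. #3 put(51), leaving queue <36,29,51>
4. #4 take() → 36, leaving queue <29,51>
5. #5 take() → 29, leaving queue <51>
6. #6 put(26), leaving queue <51,26>
7. #7 put(72), leaving queue <51,26,72>
8. #8 put(82), leaving queue <51,26,72,82>
9. #9 take() → 51, leaving queue <26,72,82>
10. #10 take() → 26, leaving queue <72,82>

linearizable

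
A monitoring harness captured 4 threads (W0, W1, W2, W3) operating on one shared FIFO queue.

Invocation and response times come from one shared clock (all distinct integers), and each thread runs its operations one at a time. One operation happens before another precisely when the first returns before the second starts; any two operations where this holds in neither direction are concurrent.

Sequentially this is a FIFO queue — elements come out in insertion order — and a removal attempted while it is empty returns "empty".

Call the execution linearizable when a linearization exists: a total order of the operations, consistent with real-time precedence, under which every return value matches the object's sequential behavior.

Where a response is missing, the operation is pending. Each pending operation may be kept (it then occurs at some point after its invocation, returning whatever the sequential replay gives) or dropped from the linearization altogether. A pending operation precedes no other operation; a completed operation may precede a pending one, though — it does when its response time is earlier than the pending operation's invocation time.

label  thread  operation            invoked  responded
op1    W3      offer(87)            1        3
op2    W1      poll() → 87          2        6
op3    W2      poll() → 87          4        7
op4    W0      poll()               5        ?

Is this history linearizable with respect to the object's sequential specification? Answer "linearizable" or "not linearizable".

not linearizable

cut after 6 events: linearizable; cut after 7 events (op3 responds, time 7): not linearizable
checked exhaustively: 3 real-time-consistent orders of 3 completed operations, zero legal FIFO queue replays
including or dropping the 1 pending operation (op4) in any combination fails
take op1, op2, op3 (pending dropped): step 3 already fails, because op3 poll() → 87 cannot occur there
take op1, op3, op2 (pending dropped): step 3 already fails, because op2 poll() → 87 cannot occur there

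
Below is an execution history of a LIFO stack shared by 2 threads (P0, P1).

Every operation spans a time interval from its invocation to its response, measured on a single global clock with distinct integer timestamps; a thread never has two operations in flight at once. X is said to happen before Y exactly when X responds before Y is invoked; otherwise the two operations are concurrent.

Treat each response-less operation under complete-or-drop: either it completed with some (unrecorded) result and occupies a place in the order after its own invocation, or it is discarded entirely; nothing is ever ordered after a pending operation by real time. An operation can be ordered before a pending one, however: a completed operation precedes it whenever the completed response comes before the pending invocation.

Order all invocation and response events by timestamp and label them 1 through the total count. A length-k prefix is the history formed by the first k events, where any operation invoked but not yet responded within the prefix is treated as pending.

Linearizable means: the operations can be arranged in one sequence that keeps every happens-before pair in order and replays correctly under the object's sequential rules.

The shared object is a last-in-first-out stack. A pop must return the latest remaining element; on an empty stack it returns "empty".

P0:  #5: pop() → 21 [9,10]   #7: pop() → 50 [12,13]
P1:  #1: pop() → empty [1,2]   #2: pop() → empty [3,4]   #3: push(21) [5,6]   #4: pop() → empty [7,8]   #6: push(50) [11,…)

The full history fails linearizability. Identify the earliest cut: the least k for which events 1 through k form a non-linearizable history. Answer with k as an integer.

one valid order for events 1..7 is #1, #2, #3:
step 1: #1 pop() → empty — stack <>
step 2: #2 pop() → empty — stack <>
step 3: #3 push(21) — stack <21>
include event 8 — #4 responding at 8 — and every candidate order breaks
for example #1, #2, #3, #4 fails at step 4: #4 pop() → empty is not legal there

8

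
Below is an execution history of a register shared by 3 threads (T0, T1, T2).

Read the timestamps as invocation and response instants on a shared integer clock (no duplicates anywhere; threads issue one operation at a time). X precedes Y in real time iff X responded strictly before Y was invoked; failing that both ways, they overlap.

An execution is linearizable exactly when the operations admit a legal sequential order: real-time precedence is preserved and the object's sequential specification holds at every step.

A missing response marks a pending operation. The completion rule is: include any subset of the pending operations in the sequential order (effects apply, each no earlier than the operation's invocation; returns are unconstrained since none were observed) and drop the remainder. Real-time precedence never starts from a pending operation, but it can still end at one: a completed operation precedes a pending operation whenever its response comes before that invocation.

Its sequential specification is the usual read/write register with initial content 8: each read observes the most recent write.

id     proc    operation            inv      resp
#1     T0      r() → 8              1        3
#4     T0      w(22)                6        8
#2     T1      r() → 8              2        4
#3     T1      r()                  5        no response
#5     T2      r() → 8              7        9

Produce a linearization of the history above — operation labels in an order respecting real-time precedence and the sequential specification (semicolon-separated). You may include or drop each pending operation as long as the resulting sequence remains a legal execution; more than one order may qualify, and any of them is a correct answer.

#1; #2; #3; #5; #4

1. #1 r() → 8, leaving value 8
2. #2 r() → 8, leaving value 8
3. #3 r() (pending, included), leaving value 8
4. #5 r() → 8, leaving value 8
5. #4 w(22), leaving value 22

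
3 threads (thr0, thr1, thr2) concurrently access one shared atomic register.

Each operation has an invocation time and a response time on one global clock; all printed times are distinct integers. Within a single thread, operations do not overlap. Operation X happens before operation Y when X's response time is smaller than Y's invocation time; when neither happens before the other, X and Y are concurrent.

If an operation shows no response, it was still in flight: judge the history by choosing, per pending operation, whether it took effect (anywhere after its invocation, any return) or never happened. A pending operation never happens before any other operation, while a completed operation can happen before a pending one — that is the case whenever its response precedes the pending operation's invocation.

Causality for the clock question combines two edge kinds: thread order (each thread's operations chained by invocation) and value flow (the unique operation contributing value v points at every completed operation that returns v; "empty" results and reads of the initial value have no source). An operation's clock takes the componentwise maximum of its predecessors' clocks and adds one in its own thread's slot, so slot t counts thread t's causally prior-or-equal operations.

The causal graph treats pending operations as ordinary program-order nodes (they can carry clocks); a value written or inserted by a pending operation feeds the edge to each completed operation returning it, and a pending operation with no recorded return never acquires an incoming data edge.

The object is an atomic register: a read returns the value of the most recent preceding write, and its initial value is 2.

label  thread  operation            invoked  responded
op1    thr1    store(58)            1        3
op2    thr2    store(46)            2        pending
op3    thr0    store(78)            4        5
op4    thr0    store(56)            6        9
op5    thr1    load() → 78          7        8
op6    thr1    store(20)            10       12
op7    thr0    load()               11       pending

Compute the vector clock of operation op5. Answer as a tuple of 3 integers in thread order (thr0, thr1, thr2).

(1, 2, 0)

invoked at 2, op2 has no predecessors; its own thr2 bump gives (0, 0, 1)
invoked at 1, op1 has no predecessors; its own thr1 bump gives (0, 1, 0)
invoked at 4, op3 has no predecessors; its own thr0 bump gives (1, 0, 0)
op4, invoked 6, takes VC(op3)=(1, 0, 0) under max, adds 1 for thr0 → (2, 0, 0)
op5, invoked 7, takes VC(op1)=(0, 1, 0), VC(op3)=(1, 0, 0) under max, adds 1 for thr1 → (1, 2, 0)
op7, invoked 11, takes VC(op4)=(2, 0, 0) under max, adds 1 for thr0 → (3, 0, 0)
op6, invoked 10, takes VC(op5)=(1, 2, 0) under max, adds 1 for thr1 → (1, 3, 0)
target: VC(op5) = (1, 2, 0)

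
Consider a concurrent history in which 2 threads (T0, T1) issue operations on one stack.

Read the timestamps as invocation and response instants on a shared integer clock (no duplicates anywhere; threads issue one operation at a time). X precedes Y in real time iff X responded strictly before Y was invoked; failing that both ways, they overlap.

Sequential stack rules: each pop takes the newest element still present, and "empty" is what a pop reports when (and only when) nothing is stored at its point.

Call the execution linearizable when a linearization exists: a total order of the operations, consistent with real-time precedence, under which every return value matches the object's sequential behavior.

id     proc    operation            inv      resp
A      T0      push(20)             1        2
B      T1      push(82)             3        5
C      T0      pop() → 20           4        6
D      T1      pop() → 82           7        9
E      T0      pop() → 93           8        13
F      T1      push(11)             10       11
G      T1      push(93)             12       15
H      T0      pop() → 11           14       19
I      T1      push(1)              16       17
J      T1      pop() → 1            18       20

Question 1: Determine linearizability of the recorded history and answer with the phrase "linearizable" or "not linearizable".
a witness: A, C, B, D, F, G, E, H, I, J
1. A push(20), leaving stack <20>
2. C pop() → 20, leaving stack <>
3. B push(82), leaving stack <82>
4. D pop() → 82, leaving stack <>
5. F push(11), leaving stack <11>
6. G push(93), leaving stack <11,93>
7. E pop() → 93, leaving stack <11>
8. H pop() → 11, leaving stack <>
9. I push(1), leaving stack <1>
10. J pop() → 1, leaving stack <>

linearizable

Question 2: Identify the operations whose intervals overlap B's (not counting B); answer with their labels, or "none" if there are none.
B spans [3,5]; an op avoiding the whole window 3..5 is ordered, any other is concurrent
A [1,2]: before
C [4,6]: concurrent
D [7,9]: after
E [8,13]: after
F [10,11]: after
G [12,15]: after
H [14,19]: after
I [16,17]: after
J [18,20]: after

C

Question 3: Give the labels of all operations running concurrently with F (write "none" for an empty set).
F runs from 10 to 11; window-overlapping ops are concurrent
A [1,2]: before
B [3,5]: before
C [4,6]: before
D [7,9]: before
E [8,13]: concurrent
G [12,15]: after
H [14,19]: after
I [16,17]: after
J [18,20]: after

E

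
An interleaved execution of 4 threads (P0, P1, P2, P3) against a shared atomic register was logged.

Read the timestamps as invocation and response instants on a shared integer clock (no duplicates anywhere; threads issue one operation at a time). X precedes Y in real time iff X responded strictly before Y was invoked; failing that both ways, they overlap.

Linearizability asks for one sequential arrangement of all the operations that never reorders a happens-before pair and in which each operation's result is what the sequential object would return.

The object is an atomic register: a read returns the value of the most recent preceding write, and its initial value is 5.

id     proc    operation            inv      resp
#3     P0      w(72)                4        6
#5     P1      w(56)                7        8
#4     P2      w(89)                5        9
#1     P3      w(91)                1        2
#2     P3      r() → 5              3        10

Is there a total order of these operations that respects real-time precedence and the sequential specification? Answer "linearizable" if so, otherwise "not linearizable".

events 1..9 are fine; event 10 — the response of #2 at time 10 — makes the prefix non-linearizable
checked exhaustively: 12 real-time-consistent orders of 5 completed operations, zero legal atomic register replays
take #1, #2, #3, #4, #5: step 2 already fails, because #2 r() → 5 cannot occur there
take #1, #2, #3, #5, #4: step 2 already fails, because #2 r() → 5 cannot occur there

not linearizable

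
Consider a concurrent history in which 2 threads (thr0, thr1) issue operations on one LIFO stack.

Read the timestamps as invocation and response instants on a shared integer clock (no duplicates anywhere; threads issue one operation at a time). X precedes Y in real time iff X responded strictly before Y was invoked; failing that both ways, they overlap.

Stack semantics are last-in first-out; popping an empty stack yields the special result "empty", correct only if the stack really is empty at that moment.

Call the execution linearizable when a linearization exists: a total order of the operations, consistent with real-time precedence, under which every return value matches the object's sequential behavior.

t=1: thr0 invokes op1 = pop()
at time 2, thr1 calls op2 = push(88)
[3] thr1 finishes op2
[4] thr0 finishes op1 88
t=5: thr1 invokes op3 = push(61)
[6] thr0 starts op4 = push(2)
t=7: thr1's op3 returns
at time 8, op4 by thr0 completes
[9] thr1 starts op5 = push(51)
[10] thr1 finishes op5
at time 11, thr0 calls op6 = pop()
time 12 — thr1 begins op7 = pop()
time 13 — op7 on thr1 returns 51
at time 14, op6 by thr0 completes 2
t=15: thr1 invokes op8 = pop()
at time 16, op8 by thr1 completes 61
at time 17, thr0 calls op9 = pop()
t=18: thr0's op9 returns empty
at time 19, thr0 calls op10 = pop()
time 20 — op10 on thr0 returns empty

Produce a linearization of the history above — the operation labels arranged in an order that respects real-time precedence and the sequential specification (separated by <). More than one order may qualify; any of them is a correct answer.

after step 1 (op2 push(88)): stack <88>
after step 2 (op1 pop() → 88): stack <>
after step 3 (op3 push(61)): stack <61>
after step 4 (op4 push(2)): stack <61,2>
after step 5 (op5 push(51)): stack <61,2,51>
after step 6 (op7 pop() → 51): stack <61,2>
after step 7 (op6 pop() → 2): stack <61>
after step 8 (op8 pop() → 61): stack <>
after step 9 (op9 pop() → empty): stack <>
after step 10 (op10 pop() → empty): stack <>

op2 < op1 < op3 < op4 < op5 < op7 < op6 < op8 < op9 < op10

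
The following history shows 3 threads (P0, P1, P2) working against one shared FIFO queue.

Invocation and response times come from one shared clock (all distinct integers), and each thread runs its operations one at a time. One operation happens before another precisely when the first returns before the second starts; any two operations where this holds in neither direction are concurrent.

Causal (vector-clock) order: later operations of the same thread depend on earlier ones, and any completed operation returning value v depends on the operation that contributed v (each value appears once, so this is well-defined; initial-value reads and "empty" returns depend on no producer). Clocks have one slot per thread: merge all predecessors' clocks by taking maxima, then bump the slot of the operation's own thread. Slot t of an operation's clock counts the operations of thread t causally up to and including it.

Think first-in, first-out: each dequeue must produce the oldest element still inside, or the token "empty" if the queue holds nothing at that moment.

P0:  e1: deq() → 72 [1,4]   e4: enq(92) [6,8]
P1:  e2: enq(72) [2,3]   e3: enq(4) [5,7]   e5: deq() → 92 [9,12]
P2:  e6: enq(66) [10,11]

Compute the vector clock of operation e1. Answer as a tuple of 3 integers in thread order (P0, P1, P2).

(1, 1, 0)

no predecessors for e6 (invoked 10): P2 increments from zero → (0, 0, 1)
no predecessors for e2 (invoked 2): P1 increments from zero → (0, 1, 0)
e3, invoked 5, takes VC(e2)=(0, 1, 0) under max, adds 1 for P1 → (0, 2, 0)
e1, invoked 1, takes VC(e2)=(0, 1, 0) under max, adds 1 for P0 → (1, 1, 0)
e4, invoked 6, takes VC(e1)=(1, 1, 0) under max, adds 1 for P0 → (2, 1, 0)
e5, invoked 9, takes VC(e3)=(0, 2, 0), VC(e4)=(2, 1, 0) under max, adds 1 for P1 → (2, 3, 0)
target: VC(e1) = (1, 1, 0)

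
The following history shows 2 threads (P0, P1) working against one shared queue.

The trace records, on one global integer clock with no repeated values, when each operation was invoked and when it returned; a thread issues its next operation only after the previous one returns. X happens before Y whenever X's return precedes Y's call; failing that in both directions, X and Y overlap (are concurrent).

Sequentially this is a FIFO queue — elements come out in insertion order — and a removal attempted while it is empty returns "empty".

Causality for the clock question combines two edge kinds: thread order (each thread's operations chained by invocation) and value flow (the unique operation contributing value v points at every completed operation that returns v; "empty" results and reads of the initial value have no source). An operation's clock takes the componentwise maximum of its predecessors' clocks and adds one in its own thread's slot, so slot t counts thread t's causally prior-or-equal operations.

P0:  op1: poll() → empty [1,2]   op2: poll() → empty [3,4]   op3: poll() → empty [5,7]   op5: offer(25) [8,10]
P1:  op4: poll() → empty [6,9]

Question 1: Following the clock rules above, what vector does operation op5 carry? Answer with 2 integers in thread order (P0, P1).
Answer: (4, 0)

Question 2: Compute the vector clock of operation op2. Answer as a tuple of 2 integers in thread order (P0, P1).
Answer: (2, 0)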